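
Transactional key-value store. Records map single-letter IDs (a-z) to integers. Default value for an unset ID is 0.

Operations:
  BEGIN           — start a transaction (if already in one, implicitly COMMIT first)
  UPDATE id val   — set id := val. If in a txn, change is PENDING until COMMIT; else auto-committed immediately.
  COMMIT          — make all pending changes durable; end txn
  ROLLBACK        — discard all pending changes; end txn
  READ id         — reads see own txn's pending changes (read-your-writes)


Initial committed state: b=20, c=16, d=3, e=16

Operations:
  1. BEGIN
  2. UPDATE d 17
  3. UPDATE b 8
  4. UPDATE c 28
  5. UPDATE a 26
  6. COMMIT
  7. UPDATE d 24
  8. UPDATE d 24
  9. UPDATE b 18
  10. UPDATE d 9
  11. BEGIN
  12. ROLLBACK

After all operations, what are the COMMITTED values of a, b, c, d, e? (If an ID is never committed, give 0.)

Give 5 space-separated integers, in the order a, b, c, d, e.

Answer: 26 18 28 9 16

Derivation:
Initial committed: {b=20, c=16, d=3, e=16}
Op 1: BEGIN: in_txn=True, pending={}
Op 2: UPDATE d=17 (pending; pending now {d=17})
Op 3: UPDATE b=8 (pending; pending now {b=8, d=17})
Op 4: UPDATE c=28 (pending; pending now {b=8, c=28, d=17})
Op 5: UPDATE a=26 (pending; pending now {a=26, b=8, c=28, d=17})
Op 6: COMMIT: merged ['a', 'b', 'c', 'd'] into committed; committed now {a=26, b=8, c=28, d=17, e=16}
Op 7: UPDATE d=24 (auto-commit; committed d=24)
Op 8: UPDATE d=24 (auto-commit; committed d=24)
Op 9: UPDATE b=18 (auto-commit; committed b=18)
Op 10: UPDATE d=9 (auto-commit; committed d=9)
Op 11: BEGIN: in_txn=True, pending={}
Op 12: ROLLBACK: discarded pending []; in_txn=False
Final committed: {a=26, b=18, c=28, d=9, e=16}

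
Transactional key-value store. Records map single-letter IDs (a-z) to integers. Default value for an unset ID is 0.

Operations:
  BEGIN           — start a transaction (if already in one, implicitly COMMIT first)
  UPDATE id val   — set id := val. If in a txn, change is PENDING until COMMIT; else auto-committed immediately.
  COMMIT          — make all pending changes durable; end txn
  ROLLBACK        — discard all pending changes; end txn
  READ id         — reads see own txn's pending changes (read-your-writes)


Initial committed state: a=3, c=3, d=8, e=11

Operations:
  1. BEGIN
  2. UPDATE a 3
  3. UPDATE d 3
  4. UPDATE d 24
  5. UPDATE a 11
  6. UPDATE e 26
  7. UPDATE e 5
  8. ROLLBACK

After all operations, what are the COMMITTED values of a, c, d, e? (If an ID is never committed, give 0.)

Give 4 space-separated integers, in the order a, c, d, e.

Initial committed: {a=3, c=3, d=8, e=11}
Op 1: BEGIN: in_txn=True, pending={}
Op 2: UPDATE a=3 (pending; pending now {a=3})
Op 3: UPDATE d=3 (pending; pending now {a=3, d=3})
Op 4: UPDATE d=24 (pending; pending now {a=3, d=24})
Op 5: UPDATE a=11 (pending; pending now {a=11, d=24})
Op 6: UPDATE e=26 (pending; pending now {a=11, d=24, e=26})
Op 7: UPDATE e=5 (pending; pending now {a=11, d=24, e=5})
Op 8: ROLLBACK: discarded pending ['a', 'd', 'e']; in_txn=False
Final committed: {a=3, c=3, d=8, e=11}

Answer: 3 3 8 11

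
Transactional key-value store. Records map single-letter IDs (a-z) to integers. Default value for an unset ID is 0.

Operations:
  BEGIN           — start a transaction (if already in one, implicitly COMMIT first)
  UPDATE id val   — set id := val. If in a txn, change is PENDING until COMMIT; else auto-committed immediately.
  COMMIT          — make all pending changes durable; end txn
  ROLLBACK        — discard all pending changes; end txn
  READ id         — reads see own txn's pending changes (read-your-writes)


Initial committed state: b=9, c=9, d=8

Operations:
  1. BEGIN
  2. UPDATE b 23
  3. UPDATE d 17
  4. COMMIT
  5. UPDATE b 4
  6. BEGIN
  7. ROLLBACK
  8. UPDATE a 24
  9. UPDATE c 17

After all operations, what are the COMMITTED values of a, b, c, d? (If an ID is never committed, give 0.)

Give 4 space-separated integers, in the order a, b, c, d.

Answer: 24 4 17 17

Derivation:
Initial committed: {b=9, c=9, d=8}
Op 1: BEGIN: in_txn=True, pending={}
Op 2: UPDATE b=23 (pending; pending now {b=23})
Op 3: UPDATE d=17 (pending; pending now {b=23, d=17})
Op 4: COMMIT: merged ['b', 'd'] into committed; committed now {b=23, c=9, d=17}
Op 5: UPDATE b=4 (auto-commit; committed b=4)
Op 6: BEGIN: in_txn=True, pending={}
Op 7: ROLLBACK: discarded pending []; in_txn=False
Op 8: UPDATE a=24 (auto-commit; committed a=24)
Op 9: UPDATE c=17 (auto-commit; committed c=17)
Final committed: {a=24, b=4, c=17, d=17}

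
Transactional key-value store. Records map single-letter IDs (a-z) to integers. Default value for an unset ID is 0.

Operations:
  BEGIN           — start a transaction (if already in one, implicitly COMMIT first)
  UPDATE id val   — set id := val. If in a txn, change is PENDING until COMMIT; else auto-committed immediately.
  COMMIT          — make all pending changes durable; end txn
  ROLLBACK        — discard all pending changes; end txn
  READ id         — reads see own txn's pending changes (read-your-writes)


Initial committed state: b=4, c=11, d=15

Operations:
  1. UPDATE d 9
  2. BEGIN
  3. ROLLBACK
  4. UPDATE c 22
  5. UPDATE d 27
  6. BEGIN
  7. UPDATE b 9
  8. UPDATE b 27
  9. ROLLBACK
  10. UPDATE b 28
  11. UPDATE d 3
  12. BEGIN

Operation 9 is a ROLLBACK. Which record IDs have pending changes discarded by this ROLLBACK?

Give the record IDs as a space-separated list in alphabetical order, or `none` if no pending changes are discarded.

Answer: b

Derivation:
Initial committed: {b=4, c=11, d=15}
Op 1: UPDATE d=9 (auto-commit; committed d=9)
Op 2: BEGIN: in_txn=True, pending={}
Op 3: ROLLBACK: discarded pending []; in_txn=False
Op 4: UPDATE c=22 (auto-commit; committed c=22)
Op 5: UPDATE d=27 (auto-commit; committed d=27)
Op 6: BEGIN: in_txn=True, pending={}
Op 7: UPDATE b=9 (pending; pending now {b=9})
Op 8: UPDATE b=27 (pending; pending now {b=27})
Op 9: ROLLBACK: discarded pending ['b']; in_txn=False
Op 10: UPDATE b=28 (auto-commit; committed b=28)
Op 11: UPDATE d=3 (auto-commit; committed d=3)
Op 12: BEGIN: in_txn=True, pending={}
ROLLBACK at op 9 discards: ['b']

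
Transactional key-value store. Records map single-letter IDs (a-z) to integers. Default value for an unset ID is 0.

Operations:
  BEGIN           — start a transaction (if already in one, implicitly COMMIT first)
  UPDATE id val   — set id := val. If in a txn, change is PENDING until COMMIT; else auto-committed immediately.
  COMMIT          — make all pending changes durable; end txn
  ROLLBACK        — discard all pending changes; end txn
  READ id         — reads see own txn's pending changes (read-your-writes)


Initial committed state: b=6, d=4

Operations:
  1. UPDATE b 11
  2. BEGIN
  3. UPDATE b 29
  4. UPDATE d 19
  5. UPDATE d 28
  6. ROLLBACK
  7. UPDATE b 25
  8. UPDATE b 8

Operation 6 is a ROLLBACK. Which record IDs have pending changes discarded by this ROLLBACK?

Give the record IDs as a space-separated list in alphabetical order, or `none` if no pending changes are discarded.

Initial committed: {b=6, d=4}
Op 1: UPDATE b=11 (auto-commit; committed b=11)
Op 2: BEGIN: in_txn=True, pending={}
Op 3: UPDATE b=29 (pending; pending now {b=29})
Op 4: UPDATE d=19 (pending; pending now {b=29, d=19})
Op 5: UPDATE d=28 (pending; pending now {b=29, d=28})
Op 6: ROLLBACK: discarded pending ['b', 'd']; in_txn=False
Op 7: UPDATE b=25 (auto-commit; committed b=25)
Op 8: UPDATE b=8 (auto-commit; committed b=8)
ROLLBACK at op 6 discards: ['b', 'd']

Answer: b d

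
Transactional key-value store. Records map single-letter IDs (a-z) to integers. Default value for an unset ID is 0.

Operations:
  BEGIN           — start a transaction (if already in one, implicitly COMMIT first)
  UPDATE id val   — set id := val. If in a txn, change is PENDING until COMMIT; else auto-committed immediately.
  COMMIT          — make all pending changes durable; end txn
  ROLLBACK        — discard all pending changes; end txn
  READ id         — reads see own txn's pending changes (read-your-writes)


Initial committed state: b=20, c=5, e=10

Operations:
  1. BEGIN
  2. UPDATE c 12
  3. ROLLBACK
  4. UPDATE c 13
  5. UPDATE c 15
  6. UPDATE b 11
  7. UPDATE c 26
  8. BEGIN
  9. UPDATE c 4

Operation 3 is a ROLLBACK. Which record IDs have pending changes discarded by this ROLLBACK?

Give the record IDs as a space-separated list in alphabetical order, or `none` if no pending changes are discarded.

Answer: c

Derivation:
Initial committed: {b=20, c=5, e=10}
Op 1: BEGIN: in_txn=True, pending={}
Op 2: UPDATE c=12 (pending; pending now {c=12})
Op 3: ROLLBACK: discarded pending ['c']; in_txn=False
Op 4: UPDATE c=13 (auto-commit; committed c=13)
Op 5: UPDATE c=15 (auto-commit; committed c=15)
Op 6: UPDATE b=11 (auto-commit; committed b=11)
Op 7: UPDATE c=26 (auto-commit; committed c=26)
Op 8: BEGIN: in_txn=True, pending={}
Op 9: UPDATE c=4 (pending; pending now {c=4})
ROLLBACK at op 3 discards: ['c']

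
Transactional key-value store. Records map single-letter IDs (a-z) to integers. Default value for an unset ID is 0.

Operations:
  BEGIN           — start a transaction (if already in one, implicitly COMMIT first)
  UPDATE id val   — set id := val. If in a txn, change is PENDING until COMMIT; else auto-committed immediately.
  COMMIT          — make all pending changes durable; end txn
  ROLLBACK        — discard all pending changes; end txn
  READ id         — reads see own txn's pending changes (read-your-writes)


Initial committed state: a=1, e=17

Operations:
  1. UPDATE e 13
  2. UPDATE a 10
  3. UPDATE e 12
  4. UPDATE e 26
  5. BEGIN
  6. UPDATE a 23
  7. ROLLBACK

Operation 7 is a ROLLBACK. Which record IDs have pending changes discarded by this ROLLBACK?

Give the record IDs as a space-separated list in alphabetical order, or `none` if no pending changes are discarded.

Initial committed: {a=1, e=17}
Op 1: UPDATE e=13 (auto-commit; committed e=13)
Op 2: UPDATE a=10 (auto-commit; committed a=10)
Op 3: UPDATE e=12 (auto-commit; committed e=12)
Op 4: UPDATE e=26 (auto-commit; committed e=26)
Op 5: BEGIN: in_txn=True, pending={}
Op 6: UPDATE a=23 (pending; pending now {a=23})
Op 7: ROLLBACK: discarded pending ['a']; in_txn=False
ROLLBACK at op 7 discards: ['a']

Answer: a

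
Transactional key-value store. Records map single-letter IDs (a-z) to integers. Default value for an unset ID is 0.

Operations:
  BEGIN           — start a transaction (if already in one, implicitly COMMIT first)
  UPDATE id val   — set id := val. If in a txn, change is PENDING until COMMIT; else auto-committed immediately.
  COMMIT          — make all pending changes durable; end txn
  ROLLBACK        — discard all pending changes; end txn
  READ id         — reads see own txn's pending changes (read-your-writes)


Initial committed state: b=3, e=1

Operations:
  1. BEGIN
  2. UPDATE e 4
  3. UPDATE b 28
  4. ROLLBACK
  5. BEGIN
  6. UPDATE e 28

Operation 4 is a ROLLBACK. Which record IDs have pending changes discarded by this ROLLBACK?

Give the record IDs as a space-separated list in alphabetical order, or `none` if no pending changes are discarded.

Initial committed: {b=3, e=1}
Op 1: BEGIN: in_txn=True, pending={}
Op 2: UPDATE e=4 (pending; pending now {e=4})
Op 3: UPDATE b=28 (pending; pending now {b=28, e=4})
Op 4: ROLLBACK: discarded pending ['b', 'e']; in_txn=False
Op 5: BEGIN: in_txn=True, pending={}
Op 6: UPDATE e=28 (pending; pending now {e=28})
ROLLBACK at op 4 discards: ['b', 'e']

Answer: b e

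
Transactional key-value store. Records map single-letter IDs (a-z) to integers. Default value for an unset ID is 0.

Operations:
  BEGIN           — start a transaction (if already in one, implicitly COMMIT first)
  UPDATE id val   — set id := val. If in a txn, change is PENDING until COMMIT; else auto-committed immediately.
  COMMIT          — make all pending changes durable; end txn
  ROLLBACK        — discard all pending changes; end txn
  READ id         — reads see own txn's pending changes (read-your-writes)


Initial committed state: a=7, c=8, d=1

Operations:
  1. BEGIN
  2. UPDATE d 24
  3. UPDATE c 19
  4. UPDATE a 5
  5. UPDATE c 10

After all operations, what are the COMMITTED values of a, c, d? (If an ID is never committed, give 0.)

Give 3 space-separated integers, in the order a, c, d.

Answer: 7 8 1

Derivation:
Initial committed: {a=7, c=8, d=1}
Op 1: BEGIN: in_txn=True, pending={}
Op 2: UPDATE d=24 (pending; pending now {d=24})
Op 3: UPDATE c=19 (pending; pending now {c=19, d=24})
Op 4: UPDATE a=5 (pending; pending now {a=5, c=19, d=24})
Op 5: UPDATE c=10 (pending; pending now {a=5, c=10, d=24})
Final committed: {a=7, c=8, d=1}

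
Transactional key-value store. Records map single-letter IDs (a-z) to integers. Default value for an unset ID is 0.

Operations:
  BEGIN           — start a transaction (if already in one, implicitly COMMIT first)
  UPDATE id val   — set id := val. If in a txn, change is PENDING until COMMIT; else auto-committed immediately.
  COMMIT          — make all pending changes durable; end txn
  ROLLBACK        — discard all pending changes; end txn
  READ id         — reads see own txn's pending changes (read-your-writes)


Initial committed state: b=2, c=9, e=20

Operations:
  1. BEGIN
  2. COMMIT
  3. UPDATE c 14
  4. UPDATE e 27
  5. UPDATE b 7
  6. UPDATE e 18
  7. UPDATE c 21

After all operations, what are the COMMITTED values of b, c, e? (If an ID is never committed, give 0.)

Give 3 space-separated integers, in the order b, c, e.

Initial committed: {b=2, c=9, e=20}
Op 1: BEGIN: in_txn=True, pending={}
Op 2: COMMIT: merged [] into committed; committed now {b=2, c=9, e=20}
Op 3: UPDATE c=14 (auto-commit; committed c=14)
Op 4: UPDATE e=27 (auto-commit; committed e=27)
Op 5: UPDATE b=7 (auto-commit; committed b=7)
Op 6: UPDATE e=18 (auto-commit; committed e=18)
Op 7: UPDATE c=21 (auto-commit; committed c=21)
Final committed: {b=7, c=21, e=18}

Answer: 7 21 18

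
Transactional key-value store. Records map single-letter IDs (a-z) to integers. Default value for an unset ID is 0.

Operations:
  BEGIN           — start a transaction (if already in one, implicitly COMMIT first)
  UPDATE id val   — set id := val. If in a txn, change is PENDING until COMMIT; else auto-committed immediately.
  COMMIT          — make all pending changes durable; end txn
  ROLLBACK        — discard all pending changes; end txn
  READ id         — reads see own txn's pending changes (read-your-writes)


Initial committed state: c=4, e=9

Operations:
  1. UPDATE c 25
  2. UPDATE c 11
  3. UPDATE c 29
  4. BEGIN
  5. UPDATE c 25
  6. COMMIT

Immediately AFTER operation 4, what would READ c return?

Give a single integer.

Answer: 29

Derivation:
Initial committed: {c=4, e=9}
Op 1: UPDATE c=25 (auto-commit; committed c=25)
Op 2: UPDATE c=11 (auto-commit; committed c=11)
Op 3: UPDATE c=29 (auto-commit; committed c=29)
Op 4: BEGIN: in_txn=True, pending={}
After op 4: visible(c) = 29 (pending={}, committed={c=29, e=9})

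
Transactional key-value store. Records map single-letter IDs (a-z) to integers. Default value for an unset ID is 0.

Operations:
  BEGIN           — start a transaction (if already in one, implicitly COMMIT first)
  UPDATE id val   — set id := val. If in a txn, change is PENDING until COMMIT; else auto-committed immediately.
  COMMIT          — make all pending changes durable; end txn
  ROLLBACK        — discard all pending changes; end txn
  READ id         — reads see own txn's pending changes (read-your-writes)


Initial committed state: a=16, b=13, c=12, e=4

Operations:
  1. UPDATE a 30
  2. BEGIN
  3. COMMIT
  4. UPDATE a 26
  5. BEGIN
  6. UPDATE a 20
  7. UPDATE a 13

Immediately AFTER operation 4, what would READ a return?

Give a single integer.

Initial committed: {a=16, b=13, c=12, e=4}
Op 1: UPDATE a=30 (auto-commit; committed a=30)
Op 2: BEGIN: in_txn=True, pending={}
Op 3: COMMIT: merged [] into committed; committed now {a=30, b=13, c=12, e=4}
Op 4: UPDATE a=26 (auto-commit; committed a=26)
After op 4: visible(a) = 26 (pending={}, committed={a=26, b=13, c=12, e=4})

Answer: 26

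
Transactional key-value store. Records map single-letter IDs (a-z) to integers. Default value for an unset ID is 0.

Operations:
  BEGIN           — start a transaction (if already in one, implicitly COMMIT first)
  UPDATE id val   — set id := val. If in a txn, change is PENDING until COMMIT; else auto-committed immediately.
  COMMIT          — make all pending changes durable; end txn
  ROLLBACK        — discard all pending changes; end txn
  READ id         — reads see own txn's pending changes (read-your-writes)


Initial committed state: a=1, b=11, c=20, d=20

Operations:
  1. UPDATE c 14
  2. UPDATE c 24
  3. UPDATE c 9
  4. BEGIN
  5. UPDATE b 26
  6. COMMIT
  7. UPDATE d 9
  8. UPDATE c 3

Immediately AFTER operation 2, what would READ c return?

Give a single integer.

Answer: 24

Derivation:
Initial committed: {a=1, b=11, c=20, d=20}
Op 1: UPDATE c=14 (auto-commit; committed c=14)
Op 2: UPDATE c=24 (auto-commit; committed c=24)
After op 2: visible(c) = 24 (pending={}, committed={a=1, b=11, c=24, d=20})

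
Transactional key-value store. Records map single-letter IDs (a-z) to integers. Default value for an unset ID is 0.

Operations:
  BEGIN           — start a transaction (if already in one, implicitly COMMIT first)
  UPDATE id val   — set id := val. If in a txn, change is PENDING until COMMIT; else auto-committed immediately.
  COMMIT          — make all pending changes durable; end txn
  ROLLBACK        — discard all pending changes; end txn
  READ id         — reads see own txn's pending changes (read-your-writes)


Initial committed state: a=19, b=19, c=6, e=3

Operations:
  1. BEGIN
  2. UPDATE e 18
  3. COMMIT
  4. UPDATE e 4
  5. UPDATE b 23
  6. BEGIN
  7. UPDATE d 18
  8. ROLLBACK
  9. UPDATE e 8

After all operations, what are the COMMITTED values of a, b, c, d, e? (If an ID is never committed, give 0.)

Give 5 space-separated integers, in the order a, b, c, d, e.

Answer: 19 23 6 0 8

Derivation:
Initial committed: {a=19, b=19, c=6, e=3}
Op 1: BEGIN: in_txn=True, pending={}
Op 2: UPDATE e=18 (pending; pending now {e=18})
Op 3: COMMIT: merged ['e'] into committed; committed now {a=19, b=19, c=6, e=18}
Op 4: UPDATE e=4 (auto-commit; committed e=4)
Op 5: UPDATE b=23 (auto-commit; committed b=23)
Op 6: BEGIN: in_txn=True, pending={}
Op 7: UPDATE d=18 (pending; pending now {d=18})
Op 8: ROLLBACK: discarded pending ['d']; in_txn=False
Op 9: UPDATE e=8 (auto-commit; committed e=8)
Final committed: {a=19, b=23, c=6, e=8}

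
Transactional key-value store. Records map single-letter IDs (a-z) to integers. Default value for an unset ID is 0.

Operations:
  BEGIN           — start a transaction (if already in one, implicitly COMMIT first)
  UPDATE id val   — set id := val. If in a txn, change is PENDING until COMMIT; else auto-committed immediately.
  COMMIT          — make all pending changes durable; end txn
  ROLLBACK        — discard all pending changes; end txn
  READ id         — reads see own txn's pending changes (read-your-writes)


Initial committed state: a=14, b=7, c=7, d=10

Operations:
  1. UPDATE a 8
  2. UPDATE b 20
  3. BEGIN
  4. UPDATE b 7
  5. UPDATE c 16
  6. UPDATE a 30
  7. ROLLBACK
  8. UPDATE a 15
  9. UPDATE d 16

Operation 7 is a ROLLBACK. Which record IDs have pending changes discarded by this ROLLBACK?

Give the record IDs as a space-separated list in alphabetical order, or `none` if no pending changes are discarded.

Answer: a b c

Derivation:
Initial committed: {a=14, b=7, c=7, d=10}
Op 1: UPDATE a=8 (auto-commit; committed a=8)
Op 2: UPDATE b=20 (auto-commit; committed b=20)
Op 3: BEGIN: in_txn=True, pending={}
Op 4: UPDATE b=7 (pending; pending now {b=7})
Op 5: UPDATE c=16 (pending; pending now {b=7, c=16})
Op 6: UPDATE a=30 (pending; pending now {a=30, b=7, c=16})
Op 7: ROLLBACK: discarded pending ['a', 'b', 'c']; in_txn=False
Op 8: UPDATE a=15 (auto-commit; committed a=15)
Op 9: UPDATE d=16 (auto-commit; committed d=16)
ROLLBACK at op 7 discards: ['a', 'b', 'c']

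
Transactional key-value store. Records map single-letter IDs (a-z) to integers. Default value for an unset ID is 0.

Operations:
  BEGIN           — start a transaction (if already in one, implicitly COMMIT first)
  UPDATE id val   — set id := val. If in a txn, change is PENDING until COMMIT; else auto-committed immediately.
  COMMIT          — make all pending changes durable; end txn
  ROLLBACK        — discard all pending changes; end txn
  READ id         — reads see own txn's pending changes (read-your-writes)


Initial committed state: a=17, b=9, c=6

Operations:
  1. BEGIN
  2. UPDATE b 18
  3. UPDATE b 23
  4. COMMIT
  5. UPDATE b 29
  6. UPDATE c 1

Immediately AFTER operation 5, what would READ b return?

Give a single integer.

Initial committed: {a=17, b=9, c=6}
Op 1: BEGIN: in_txn=True, pending={}
Op 2: UPDATE b=18 (pending; pending now {b=18})
Op 3: UPDATE b=23 (pending; pending now {b=23})
Op 4: COMMIT: merged ['b'] into committed; committed now {a=17, b=23, c=6}
Op 5: UPDATE b=29 (auto-commit; committed b=29)
After op 5: visible(b) = 29 (pending={}, committed={a=17, b=29, c=6})

Answer: 29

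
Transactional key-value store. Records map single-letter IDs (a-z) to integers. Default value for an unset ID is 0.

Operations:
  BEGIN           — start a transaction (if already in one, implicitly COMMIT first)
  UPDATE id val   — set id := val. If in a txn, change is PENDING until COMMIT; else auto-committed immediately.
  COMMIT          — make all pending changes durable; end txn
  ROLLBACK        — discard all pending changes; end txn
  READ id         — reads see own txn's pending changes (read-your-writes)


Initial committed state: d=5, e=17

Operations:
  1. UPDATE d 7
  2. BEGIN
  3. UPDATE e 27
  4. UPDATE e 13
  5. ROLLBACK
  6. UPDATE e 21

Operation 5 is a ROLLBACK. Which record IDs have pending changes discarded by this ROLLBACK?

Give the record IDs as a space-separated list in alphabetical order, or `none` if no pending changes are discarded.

Answer: e

Derivation:
Initial committed: {d=5, e=17}
Op 1: UPDATE d=7 (auto-commit; committed d=7)
Op 2: BEGIN: in_txn=True, pending={}
Op 3: UPDATE e=27 (pending; pending now {e=27})
Op 4: UPDATE e=13 (pending; pending now {e=13})
Op 5: ROLLBACK: discarded pending ['e']; in_txn=False
Op 6: UPDATE e=21 (auto-commit; committed e=21)
ROLLBACK at op 5 discards: ['e']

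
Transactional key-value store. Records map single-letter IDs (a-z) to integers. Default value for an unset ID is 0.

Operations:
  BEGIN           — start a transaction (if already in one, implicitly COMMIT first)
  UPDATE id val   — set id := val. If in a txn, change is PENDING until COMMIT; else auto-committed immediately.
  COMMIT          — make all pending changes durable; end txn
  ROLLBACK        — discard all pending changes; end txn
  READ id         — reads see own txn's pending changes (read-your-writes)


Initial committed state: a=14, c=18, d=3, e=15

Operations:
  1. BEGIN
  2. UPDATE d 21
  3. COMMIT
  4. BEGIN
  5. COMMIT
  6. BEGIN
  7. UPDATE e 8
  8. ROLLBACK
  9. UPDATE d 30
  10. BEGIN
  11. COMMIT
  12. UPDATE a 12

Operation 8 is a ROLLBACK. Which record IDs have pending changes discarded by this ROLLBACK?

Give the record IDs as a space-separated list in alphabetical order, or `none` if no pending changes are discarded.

Answer: e

Derivation:
Initial committed: {a=14, c=18, d=3, e=15}
Op 1: BEGIN: in_txn=True, pending={}
Op 2: UPDATE d=21 (pending; pending now {d=21})
Op 3: COMMIT: merged ['d'] into committed; committed now {a=14, c=18, d=21, e=15}
Op 4: BEGIN: in_txn=True, pending={}
Op 5: COMMIT: merged [] into committed; committed now {a=14, c=18, d=21, e=15}
Op 6: BEGIN: in_txn=True, pending={}
Op 7: UPDATE e=8 (pending; pending now {e=8})
Op 8: ROLLBACK: discarded pending ['e']; in_txn=False
Op 9: UPDATE d=30 (auto-commit; committed d=30)
Op 10: BEGIN: in_txn=True, pending={}
Op 11: COMMIT: merged [] into committed; committed now {a=14, c=18, d=30, e=15}
Op 12: UPDATE a=12 (auto-commit; committed a=12)
ROLLBACK at op 8 discards: ['e']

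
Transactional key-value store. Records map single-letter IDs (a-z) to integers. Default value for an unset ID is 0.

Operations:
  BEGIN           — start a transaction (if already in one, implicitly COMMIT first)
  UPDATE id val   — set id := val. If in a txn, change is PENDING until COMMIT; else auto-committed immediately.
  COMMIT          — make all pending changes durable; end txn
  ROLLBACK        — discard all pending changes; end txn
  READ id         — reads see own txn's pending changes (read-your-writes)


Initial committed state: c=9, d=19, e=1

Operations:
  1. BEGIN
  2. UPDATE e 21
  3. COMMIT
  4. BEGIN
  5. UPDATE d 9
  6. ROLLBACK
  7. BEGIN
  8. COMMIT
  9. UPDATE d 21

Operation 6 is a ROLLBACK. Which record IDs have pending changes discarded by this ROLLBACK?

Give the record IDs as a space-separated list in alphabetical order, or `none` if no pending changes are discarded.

Initial committed: {c=9, d=19, e=1}
Op 1: BEGIN: in_txn=True, pending={}
Op 2: UPDATE e=21 (pending; pending now {e=21})
Op 3: COMMIT: merged ['e'] into committed; committed now {c=9, d=19, e=21}
Op 4: BEGIN: in_txn=True, pending={}
Op 5: UPDATE d=9 (pending; pending now {d=9})
Op 6: ROLLBACK: discarded pending ['d']; in_txn=False
Op 7: BEGIN: in_txn=True, pending={}
Op 8: COMMIT: merged [] into committed; committed now {c=9, d=19, e=21}
Op 9: UPDATE d=21 (auto-commit; committed d=21)
ROLLBACK at op 6 discards: ['d']

Answer: d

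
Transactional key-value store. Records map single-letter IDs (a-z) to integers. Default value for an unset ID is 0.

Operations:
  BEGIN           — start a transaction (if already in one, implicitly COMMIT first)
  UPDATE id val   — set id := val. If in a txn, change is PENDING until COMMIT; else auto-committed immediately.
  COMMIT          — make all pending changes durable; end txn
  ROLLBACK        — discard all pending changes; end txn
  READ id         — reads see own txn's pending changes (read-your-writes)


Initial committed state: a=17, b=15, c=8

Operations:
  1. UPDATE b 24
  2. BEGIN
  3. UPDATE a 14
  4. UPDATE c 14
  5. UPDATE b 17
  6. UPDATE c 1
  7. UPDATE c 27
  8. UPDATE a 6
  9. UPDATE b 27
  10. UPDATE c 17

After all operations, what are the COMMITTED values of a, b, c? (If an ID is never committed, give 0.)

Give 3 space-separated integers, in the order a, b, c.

Answer: 17 24 8

Derivation:
Initial committed: {a=17, b=15, c=8}
Op 1: UPDATE b=24 (auto-commit; committed b=24)
Op 2: BEGIN: in_txn=True, pending={}
Op 3: UPDATE a=14 (pending; pending now {a=14})
Op 4: UPDATE c=14 (pending; pending now {a=14, c=14})
Op 5: UPDATE b=17 (pending; pending now {a=14, b=17, c=14})
Op 6: UPDATE c=1 (pending; pending now {a=14, b=17, c=1})
Op 7: UPDATE c=27 (pending; pending now {a=14, b=17, c=27})
Op 8: UPDATE a=6 (pending; pending now {a=6, b=17, c=27})
Op 9: UPDATE b=27 (pending; pending now {a=6, b=27, c=27})
Op 10: UPDATE c=17 (pending; pending now {a=6, b=27, c=17})
Final committed: {a=17, b=24, c=8}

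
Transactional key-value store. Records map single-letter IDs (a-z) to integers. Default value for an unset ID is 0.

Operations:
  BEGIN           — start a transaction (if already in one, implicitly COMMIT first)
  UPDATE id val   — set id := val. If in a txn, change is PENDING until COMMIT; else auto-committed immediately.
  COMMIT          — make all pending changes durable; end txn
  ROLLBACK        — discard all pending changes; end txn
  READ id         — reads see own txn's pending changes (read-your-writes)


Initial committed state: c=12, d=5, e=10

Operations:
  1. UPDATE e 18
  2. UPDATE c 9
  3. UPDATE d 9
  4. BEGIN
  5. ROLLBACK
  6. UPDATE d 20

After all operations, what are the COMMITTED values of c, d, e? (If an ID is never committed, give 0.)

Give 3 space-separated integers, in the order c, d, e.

Initial committed: {c=12, d=5, e=10}
Op 1: UPDATE e=18 (auto-commit; committed e=18)
Op 2: UPDATE c=9 (auto-commit; committed c=9)
Op 3: UPDATE d=9 (auto-commit; committed d=9)
Op 4: BEGIN: in_txn=True, pending={}
Op 5: ROLLBACK: discarded pending []; in_txn=False
Op 6: UPDATE d=20 (auto-commit; committed d=20)
Final committed: {c=9, d=20, e=18}

Answer: 9 20 18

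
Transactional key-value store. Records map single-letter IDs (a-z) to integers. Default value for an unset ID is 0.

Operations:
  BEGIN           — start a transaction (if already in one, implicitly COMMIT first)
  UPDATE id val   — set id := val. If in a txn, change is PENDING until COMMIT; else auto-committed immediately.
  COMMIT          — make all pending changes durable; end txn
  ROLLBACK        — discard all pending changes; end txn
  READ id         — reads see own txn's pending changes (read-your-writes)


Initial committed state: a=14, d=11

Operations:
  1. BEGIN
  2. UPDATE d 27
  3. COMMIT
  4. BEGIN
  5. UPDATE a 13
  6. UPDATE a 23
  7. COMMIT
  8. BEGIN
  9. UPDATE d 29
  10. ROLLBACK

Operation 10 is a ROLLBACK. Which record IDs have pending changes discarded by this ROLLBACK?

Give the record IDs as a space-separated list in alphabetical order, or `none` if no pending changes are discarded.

Initial committed: {a=14, d=11}
Op 1: BEGIN: in_txn=True, pending={}
Op 2: UPDATE d=27 (pending; pending now {d=27})
Op 3: COMMIT: merged ['d'] into committed; committed now {a=14, d=27}
Op 4: BEGIN: in_txn=True, pending={}
Op 5: UPDATE a=13 (pending; pending now {a=13})
Op 6: UPDATE a=23 (pending; pending now {a=23})
Op 7: COMMIT: merged ['a'] into committed; committed now {a=23, d=27}
Op 8: BEGIN: in_txn=True, pending={}
Op 9: UPDATE d=29 (pending; pending now {d=29})
Op 10: ROLLBACK: discarded pending ['d']; in_txn=False
ROLLBACK at op 10 discards: ['d']

Answer: d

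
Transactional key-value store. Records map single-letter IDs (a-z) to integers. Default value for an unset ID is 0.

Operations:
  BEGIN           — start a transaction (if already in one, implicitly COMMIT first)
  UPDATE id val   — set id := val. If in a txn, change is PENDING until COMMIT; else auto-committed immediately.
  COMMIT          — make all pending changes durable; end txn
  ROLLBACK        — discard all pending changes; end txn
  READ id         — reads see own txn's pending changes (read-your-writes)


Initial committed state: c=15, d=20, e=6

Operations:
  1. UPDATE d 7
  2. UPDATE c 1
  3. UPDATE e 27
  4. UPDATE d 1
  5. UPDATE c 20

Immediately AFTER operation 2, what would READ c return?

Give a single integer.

Answer: 1

Derivation:
Initial committed: {c=15, d=20, e=6}
Op 1: UPDATE d=7 (auto-commit; committed d=7)
Op 2: UPDATE c=1 (auto-commit; committed c=1)
After op 2: visible(c) = 1 (pending={}, committed={c=1, d=7, e=6})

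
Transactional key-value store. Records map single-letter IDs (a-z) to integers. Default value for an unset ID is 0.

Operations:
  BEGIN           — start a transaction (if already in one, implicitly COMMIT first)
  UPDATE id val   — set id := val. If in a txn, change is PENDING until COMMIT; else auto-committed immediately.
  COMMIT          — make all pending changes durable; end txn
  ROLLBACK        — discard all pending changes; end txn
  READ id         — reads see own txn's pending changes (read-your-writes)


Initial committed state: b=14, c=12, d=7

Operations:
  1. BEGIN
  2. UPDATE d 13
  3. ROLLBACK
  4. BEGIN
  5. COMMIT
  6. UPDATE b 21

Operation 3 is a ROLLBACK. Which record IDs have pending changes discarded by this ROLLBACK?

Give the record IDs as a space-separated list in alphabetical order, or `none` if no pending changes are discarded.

Initial committed: {b=14, c=12, d=7}
Op 1: BEGIN: in_txn=True, pending={}
Op 2: UPDATE d=13 (pending; pending now {d=13})
Op 3: ROLLBACK: discarded pending ['d']; in_txn=False
Op 4: BEGIN: in_txn=True, pending={}
Op 5: COMMIT: merged [] into committed; committed now {b=14, c=12, d=7}
Op 6: UPDATE b=21 (auto-commit; committed b=21)
ROLLBACK at op 3 discards: ['d']

Answer: d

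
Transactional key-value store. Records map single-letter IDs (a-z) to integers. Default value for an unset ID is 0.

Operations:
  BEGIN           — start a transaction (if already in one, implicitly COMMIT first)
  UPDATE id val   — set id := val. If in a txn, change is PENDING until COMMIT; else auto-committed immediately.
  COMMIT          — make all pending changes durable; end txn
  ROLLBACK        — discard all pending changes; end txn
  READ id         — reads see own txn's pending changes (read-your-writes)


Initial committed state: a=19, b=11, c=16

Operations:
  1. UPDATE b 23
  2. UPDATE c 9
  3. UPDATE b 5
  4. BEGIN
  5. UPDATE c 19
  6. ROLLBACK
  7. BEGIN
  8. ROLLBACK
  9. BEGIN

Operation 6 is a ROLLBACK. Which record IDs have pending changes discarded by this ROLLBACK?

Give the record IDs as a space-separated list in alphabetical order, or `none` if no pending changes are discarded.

Initial committed: {a=19, b=11, c=16}
Op 1: UPDATE b=23 (auto-commit; committed b=23)
Op 2: UPDATE c=9 (auto-commit; committed c=9)
Op 3: UPDATE b=5 (auto-commit; committed b=5)
Op 4: BEGIN: in_txn=True, pending={}
Op 5: UPDATE c=19 (pending; pending now {c=19})
Op 6: ROLLBACK: discarded pending ['c']; in_txn=False
Op 7: BEGIN: in_txn=True, pending={}
Op 8: ROLLBACK: discarded pending []; in_txn=False
Op 9: BEGIN: in_txn=True, pending={}
ROLLBACK at op 6 discards: ['c']

Answer: c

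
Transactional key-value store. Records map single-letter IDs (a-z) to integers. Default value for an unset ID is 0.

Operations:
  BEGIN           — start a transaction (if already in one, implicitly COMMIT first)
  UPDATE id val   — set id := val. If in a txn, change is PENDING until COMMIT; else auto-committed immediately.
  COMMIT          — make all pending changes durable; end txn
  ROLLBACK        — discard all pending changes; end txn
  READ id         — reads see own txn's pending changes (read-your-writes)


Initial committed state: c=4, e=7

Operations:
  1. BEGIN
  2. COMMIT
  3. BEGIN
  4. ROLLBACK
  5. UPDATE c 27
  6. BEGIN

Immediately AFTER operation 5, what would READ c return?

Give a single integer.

Initial committed: {c=4, e=7}
Op 1: BEGIN: in_txn=True, pending={}
Op 2: COMMIT: merged [] into committed; committed now {c=4, e=7}
Op 3: BEGIN: in_txn=True, pending={}
Op 4: ROLLBACK: discarded pending []; in_txn=False
Op 5: UPDATE c=27 (auto-commit; committed c=27)
After op 5: visible(c) = 27 (pending={}, committed={c=27, e=7})

Answer: 27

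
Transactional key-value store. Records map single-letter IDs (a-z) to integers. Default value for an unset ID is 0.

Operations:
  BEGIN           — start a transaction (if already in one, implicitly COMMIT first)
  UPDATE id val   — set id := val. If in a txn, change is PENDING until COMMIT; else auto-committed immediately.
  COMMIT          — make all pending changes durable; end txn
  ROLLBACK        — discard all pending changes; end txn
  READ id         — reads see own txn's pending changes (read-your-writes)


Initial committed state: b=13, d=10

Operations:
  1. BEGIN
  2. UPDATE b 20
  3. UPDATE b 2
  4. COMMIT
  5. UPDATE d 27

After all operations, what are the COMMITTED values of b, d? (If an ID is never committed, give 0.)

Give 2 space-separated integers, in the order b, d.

Initial committed: {b=13, d=10}
Op 1: BEGIN: in_txn=True, pending={}
Op 2: UPDATE b=20 (pending; pending now {b=20})
Op 3: UPDATE b=2 (pending; pending now {b=2})
Op 4: COMMIT: merged ['b'] into committed; committed now {b=2, d=10}
Op 5: UPDATE d=27 (auto-commit; committed d=27)
Final committed: {b=2, d=27}

Answer: 2 27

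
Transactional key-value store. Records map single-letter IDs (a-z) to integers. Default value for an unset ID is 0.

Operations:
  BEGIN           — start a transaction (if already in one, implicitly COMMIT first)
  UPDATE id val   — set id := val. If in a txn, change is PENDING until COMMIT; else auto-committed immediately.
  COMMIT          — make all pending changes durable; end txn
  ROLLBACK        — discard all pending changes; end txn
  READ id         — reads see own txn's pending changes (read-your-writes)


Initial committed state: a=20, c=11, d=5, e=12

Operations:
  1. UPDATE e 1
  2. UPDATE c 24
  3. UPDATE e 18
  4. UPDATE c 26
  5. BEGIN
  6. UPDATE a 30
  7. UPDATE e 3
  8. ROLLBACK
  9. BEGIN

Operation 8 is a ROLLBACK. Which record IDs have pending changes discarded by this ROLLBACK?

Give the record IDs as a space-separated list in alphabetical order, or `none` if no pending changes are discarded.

Initial committed: {a=20, c=11, d=5, e=12}
Op 1: UPDATE e=1 (auto-commit; committed e=1)
Op 2: UPDATE c=24 (auto-commit; committed c=24)
Op 3: UPDATE e=18 (auto-commit; committed e=18)
Op 4: UPDATE c=26 (auto-commit; committed c=26)
Op 5: BEGIN: in_txn=True, pending={}
Op 6: UPDATE a=30 (pending; pending now {a=30})
Op 7: UPDATE e=3 (pending; pending now {a=30, e=3})
Op 8: ROLLBACK: discarded pending ['a', 'e']; in_txn=False
Op 9: BEGIN: in_txn=True, pending={}
ROLLBACK at op 8 discards: ['a', 'e']

Answer: a e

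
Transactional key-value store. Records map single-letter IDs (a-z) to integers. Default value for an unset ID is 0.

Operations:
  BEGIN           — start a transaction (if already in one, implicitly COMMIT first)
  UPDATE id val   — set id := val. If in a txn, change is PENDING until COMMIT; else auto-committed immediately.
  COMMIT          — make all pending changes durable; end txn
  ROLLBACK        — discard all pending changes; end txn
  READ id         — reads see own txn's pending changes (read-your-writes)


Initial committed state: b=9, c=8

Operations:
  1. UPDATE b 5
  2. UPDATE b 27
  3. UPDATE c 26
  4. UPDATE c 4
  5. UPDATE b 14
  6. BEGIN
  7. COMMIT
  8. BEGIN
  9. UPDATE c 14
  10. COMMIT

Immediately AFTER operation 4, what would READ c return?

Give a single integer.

Initial committed: {b=9, c=8}
Op 1: UPDATE b=5 (auto-commit; committed b=5)
Op 2: UPDATE b=27 (auto-commit; committed b=27)
Op 3: UPDATE c=26 (auto-commit; committed c=26)
Op 4: UPDATE c=4 (auto-commit; committed c=4)
After op 4: visible(c) = 4 (pending={}, committed={b=27, c=4})

Answer: 4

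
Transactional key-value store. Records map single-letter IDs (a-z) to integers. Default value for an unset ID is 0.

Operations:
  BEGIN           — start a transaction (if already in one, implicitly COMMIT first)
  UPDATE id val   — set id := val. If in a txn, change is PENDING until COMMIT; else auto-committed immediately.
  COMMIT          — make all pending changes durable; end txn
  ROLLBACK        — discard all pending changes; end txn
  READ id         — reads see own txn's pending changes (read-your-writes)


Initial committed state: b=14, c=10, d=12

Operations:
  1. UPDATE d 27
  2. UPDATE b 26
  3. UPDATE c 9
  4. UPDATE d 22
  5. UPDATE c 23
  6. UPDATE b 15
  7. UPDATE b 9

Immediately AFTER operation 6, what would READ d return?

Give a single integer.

Initial committed: {b=14, c=10, d=12}
Op 1: UPDATE d=27 (auto-commit; committed d=27)
Op 2: UPDATE b=26 (auto-commit; committed b=26)
Op 3: UPDATE c=9 (auto-commit; committed c=9)
Op 4: UPDATE d=22 (auto-commit; committed d=22)
Op 5: UPDATE c=23 (auto-commit; committed c=23)
Op 6: UPDATE b=15 (auto-commit; committed b=15)
After op 6: visible(d) = 22 (pending={}, committed={b=15, c=23, d=22})

Answer: 22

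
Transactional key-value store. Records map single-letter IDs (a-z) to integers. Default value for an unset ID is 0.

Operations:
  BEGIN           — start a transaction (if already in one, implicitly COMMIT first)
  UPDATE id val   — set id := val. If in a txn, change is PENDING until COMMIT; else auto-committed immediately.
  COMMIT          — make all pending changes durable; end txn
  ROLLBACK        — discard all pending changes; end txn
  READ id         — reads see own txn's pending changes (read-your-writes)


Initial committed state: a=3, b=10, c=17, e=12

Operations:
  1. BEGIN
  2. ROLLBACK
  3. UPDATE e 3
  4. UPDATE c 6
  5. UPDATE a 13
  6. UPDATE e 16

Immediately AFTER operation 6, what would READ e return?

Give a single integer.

Answer: 16

Derivation:
Initial committed: {a=3, b=10, c=17, e=12}
Op 1: BEGIN: in_txn=True, pending={}
Op 2: ROLLBACK: discarded pending []; in_txn=False
Op 3: UPDATE e=3 (auto-commit; committed e=3)
Op 4: UPDATE c=6 (auto-commit; committed c=6)
Op 5: UPDATE a=13 (auto-commit; committed a=13)
Op 6: UPDATE e=16 (auto-commit; committed e=16)
After op 6: visible(e) = 16 (pending={}, committed={a=13, b=10, c=6, e=16})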